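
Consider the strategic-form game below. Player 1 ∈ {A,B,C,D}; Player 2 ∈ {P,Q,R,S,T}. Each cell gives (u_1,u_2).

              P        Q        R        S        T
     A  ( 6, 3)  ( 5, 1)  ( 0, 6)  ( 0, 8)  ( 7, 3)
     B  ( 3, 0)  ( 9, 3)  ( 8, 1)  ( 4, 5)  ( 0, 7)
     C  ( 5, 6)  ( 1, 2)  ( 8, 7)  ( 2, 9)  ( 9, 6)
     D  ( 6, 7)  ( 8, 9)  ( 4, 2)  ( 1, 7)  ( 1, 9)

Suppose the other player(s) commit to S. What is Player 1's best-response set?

u_1(A vs S) = 0
u_1(B vs S) = 4
u_1(C vs S) = 2
u_1(D vs S) = 1
max payoff 4 at {B}

argmax u_1 = {B}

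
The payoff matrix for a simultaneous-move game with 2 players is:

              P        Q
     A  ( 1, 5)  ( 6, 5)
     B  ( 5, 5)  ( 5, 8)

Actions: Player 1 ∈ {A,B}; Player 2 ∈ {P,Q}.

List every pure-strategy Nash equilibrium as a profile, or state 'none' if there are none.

NE set: (A,Q)

(A,P): not NE [P1→B gives 5>1]
(A,Q): NE
(B,P): not NE [P2→Q gives 8>5]
(B,Q): not NE [P1→A gives 6>5]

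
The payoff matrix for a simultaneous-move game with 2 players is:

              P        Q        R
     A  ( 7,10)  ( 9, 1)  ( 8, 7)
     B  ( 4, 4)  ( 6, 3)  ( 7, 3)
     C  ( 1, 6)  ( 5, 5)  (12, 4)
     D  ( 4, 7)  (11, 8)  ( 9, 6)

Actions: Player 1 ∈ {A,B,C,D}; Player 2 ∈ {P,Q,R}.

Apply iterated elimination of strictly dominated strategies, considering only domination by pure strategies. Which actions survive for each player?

P1 drop B (A beats it: P:7>4 Q:9>6 R:8>7)
P2 drop R (P beats it: A:10>7 C:6>4 D:7>6)
P1 drop C (A beats it: P:7>1 Q:9>5)
P1→{A,D} P2→{P,Q}

Survivors P1:{A,D} P2:{P,Q}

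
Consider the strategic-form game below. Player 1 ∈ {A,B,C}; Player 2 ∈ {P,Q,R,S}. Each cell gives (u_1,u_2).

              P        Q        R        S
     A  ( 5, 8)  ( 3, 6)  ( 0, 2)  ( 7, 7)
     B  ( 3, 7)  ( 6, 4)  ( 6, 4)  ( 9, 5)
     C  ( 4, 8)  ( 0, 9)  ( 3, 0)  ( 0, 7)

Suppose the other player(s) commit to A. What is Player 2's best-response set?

u_2(P vs A) = 8
u_2(Q vs A) = 6
u_2(R vs A) = 2
u_2(S vs A) = 7
max payoff 8 at {P}

P2 best: {P}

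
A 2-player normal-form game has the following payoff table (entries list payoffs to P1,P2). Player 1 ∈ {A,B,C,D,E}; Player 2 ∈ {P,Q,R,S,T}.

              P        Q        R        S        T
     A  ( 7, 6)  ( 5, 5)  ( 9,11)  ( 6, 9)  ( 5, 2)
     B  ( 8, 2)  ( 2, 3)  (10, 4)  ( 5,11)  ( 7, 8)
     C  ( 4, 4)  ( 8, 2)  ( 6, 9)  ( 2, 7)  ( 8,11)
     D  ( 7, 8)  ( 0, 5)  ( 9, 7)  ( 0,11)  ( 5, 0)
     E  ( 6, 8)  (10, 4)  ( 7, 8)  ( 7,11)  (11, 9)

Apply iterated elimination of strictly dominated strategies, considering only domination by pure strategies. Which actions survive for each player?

P1 drop C (E beats it: P:6>4 Q:10>8 R:7>6 S:7>2 T:11>8)
P1 drop D (B beats it: P:8>7 Q:2>0 R:10>9 S:5>0 T:7>5)
P2 drop P (S beats it: A:9>6 B:11>2 E:11>8)
P2 drop Q (R beats it: A:11>5 B:4>3 E:8>4)
P2 drop T (S beats it: A:9>2 B:11>8 E:11>9)
P1→{A,B,E} P2→{R,S}

Remaining: P1:{A,B,E} P2:{R,S}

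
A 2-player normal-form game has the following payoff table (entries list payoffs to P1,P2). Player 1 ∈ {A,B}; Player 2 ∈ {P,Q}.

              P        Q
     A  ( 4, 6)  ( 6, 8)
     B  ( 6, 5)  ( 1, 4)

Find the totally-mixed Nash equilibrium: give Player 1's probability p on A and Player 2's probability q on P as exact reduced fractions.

p=1/3, q=5/7

P1 indiff ⇒ q·4+(1-q)·6 = q·6+(1-q)·1 ⇒ q(-2) = (1-q)(-5) ⇒ q = 5/7
P2 indiff ⇒ p·6+(1-p)·5 = p·8+(1-p)·4 ⇒ p(-2) = (1-p)(-1) ⇒ p = 1/3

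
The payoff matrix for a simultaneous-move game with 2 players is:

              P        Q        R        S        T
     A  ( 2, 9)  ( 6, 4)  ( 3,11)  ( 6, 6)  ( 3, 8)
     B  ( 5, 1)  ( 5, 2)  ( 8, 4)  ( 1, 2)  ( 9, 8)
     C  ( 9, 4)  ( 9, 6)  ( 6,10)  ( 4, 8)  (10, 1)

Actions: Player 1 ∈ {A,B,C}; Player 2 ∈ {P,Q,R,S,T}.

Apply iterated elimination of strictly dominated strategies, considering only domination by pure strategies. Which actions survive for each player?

Survivors P1:{B,C} P2:{R,T}

P2 drop P (R beats it: A:11>9 B:4>1 C:10>4)
P2 drop Q (R beats it: A:11>4 B:4>2 C:10>6)
P2 drop S (R beats it: A:11>6 B:4>2 C:10>8)
P1 drop A (B beats it: R:8>3 T:9>3)
P1→{B,C} P2→{R,T}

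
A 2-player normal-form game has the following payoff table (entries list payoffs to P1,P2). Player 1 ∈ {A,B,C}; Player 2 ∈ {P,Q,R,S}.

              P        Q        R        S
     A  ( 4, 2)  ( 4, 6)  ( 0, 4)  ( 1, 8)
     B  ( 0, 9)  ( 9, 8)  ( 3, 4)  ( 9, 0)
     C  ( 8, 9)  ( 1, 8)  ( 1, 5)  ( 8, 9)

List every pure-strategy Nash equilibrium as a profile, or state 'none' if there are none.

NE set: (C,P)

(A,P): not NE [P1→C gives 8>4; P2→S gives 8>2]
(A,Q): not NE [P1→B gives 9>4; P2→S gives 8>6]
(A,R): not NE [P1→B gives 3>0; P2→S gives 8>4]
(A,S): not NE [P1→B gives 9>1]
(B,P): not NE [P1→C gives 8>0]
(B,Q): not NE [P2→P gives 9>8]
(B,R): not NE [P2→P gives 9>4]
(B,S): not NE [P2→P gives 9>0]
(C,P): NE
(C,Q): not NE [P1→B gives 9>1; P2→S gives 9>8]
(C,R): not NE [P1→B gives 3>1; P2→S gives 9>5]
(C,S): not NE [P1→B gives 9>8]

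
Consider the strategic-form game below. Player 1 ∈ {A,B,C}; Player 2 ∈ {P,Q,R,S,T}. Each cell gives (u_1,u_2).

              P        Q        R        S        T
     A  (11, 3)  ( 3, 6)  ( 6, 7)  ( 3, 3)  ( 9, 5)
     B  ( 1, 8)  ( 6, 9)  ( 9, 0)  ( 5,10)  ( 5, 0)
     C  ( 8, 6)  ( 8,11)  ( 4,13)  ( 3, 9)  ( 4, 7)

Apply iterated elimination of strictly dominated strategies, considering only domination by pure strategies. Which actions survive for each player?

Survivors P1:{B,C} P2:{Q,R,S}

P2 drop P (Q beats it: A:6>3 B:9>8 C:11>6)
P2 drop T (Q beats it: A:6>5 B:9>0 C:11>7)
P1 drop A (B beats it: Q:6>3 R:9>6 S:5>3)
P1→{B,C} P2→{Q,R,S}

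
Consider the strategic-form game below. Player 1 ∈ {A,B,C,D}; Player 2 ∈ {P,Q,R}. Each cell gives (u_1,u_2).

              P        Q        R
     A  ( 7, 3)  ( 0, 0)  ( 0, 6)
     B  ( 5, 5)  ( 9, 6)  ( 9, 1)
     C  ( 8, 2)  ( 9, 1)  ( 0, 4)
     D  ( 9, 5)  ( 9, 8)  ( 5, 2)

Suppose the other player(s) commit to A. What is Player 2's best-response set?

u_2(P vs A) = 3
u_2(Q vs A) = 0
u_2(R vs A) = 6
max payoff 6 at {R}

BR_2 = {R}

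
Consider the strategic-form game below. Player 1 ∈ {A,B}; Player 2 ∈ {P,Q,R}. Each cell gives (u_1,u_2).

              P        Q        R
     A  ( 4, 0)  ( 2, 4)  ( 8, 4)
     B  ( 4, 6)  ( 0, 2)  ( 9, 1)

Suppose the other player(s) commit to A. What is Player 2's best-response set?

BR_2 = {Q,R}

u_2(P vs A) = 0
u_2(Q vs A) = 4
u_2(R vs A) = 4
max payoff 4 at {Q,R}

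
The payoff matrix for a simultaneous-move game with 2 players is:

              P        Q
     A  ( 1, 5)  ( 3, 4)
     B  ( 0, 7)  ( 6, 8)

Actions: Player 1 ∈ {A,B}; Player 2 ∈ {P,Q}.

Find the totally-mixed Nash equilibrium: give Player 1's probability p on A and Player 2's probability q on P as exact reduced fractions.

P1 indiff ⇒ q·1+(1-q)·3 = q·0+(1-q)·6 ⇒ q(1) = (1-q)(3) ⇒ q = 3/4
P2 indiff ⇒ p·5+(1-p)·7 = p·4+(1-p)·8 ⇒ p(1) = (1-p)(1) ⇒ p = 1/2

P1 mixes 1/2 on A; P2 mixes 3/4 on P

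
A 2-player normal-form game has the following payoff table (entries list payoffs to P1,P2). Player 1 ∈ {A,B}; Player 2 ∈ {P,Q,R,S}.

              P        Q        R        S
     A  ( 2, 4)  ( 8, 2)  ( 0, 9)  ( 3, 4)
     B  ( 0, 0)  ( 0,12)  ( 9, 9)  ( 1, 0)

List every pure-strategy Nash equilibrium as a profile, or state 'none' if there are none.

(A,P): not NE [P2→R gives 9>4]
(A,Q): not NE [P2→R gives 9>2]
(A,R): not NE [P1→B gives 9>0]
(A,S): not NE [P2→R gives 9>4]
(B,P): not NE [P1→A gives 2>0; P2→Q gives 12>0]
(B,Q): not NE [P1→A gives 8>0]
(B,R): not NE [P2→Q gives 12>9]
(B,S): not NE [P1→A gives 3>1; P2→Q gives 12>0]

Equilibria: none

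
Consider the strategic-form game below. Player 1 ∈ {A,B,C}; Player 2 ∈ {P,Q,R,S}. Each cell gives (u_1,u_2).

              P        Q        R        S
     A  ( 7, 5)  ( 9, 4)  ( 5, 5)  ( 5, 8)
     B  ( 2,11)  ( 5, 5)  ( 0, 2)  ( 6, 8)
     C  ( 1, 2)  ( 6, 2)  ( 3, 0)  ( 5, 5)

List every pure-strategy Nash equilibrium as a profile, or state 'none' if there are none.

(A,P): not NE [P2→S gives 8>5]
(A,Q): not NE [P2→S gives 8>4]
(A,R): not NE [P2→S gives 8>5]
(A,S): not NE [P1→B gives 6>5]
(B,P): not NE [P1→A gives 7>2]
(B,Q): not NE [P1→A gives 9>5; P2→P gives 11>5]
(B,R): not NE [P1→A gives 5>0; P2→P gives 11>2]
(B,S): not NE [P2→P gives 11>8]
(C,P): not NE [P1→A gives 7>1; P2→S gives 5>2]
(C,Q): not NE [P1→A gives 9>6; P2→S gives 5>2]
(C,R): not NE [P1→A gives 5>3; P2→S gives 5>0]
(C,S): not NE [P1→B gives 6>5]

Equilibria: none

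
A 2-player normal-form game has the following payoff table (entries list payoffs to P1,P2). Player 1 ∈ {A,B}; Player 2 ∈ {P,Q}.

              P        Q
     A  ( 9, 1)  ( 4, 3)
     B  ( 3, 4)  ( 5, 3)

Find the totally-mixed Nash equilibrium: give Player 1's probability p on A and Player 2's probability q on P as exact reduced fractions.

p=1/3, q=1/7

P1 indiff ⇒ q·9+(1-q)·4 = q·3+(1-q)·5 ⇒ q(6) = (1-q)(1) ⇒ q = 1/7
P2 indiff ⇒ p·1+(1-p)·4 = p·3+(1-p)·3 ⇒ p(-2) = (1-p)(-1) ⇒ p = 1/3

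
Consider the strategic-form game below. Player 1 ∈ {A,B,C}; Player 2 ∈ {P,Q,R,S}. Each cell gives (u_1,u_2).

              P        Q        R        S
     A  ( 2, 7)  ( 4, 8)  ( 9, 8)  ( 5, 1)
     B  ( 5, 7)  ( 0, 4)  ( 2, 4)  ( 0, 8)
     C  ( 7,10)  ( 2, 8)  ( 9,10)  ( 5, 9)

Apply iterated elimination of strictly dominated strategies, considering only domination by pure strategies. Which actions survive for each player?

P1 drop B (C beats it: P:7>5 Q:2>0 R:9>2 S:5>0)
P2 drop S (P beats it: A:7>1 C:10>9)
P1→{A,C} P2→{P,Q,R}

IESDS → P1:{A,C} P2:{P,Q,R}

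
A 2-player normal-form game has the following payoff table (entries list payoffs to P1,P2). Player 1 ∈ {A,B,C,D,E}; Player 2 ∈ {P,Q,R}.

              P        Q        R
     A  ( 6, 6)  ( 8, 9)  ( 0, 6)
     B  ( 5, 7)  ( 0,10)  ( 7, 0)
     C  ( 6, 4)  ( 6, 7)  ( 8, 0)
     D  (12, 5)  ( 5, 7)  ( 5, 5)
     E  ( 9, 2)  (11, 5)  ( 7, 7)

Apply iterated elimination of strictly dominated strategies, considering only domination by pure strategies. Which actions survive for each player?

Remaining: P1:{C,E} P2:{Q,R}

P1 drop A (E beats it: P:9>6 Q:11>8 R:7>0)
P1 drop B (C beats it: P:6>5 Q:6>0 R:8>7)
P2 drop P (Q beats it: C:7>4 D:7>5 E:5>2)
P1 drop D (C beats it: Q:6>5 R:8>5)
P1→{C,E} P2→{Q,R}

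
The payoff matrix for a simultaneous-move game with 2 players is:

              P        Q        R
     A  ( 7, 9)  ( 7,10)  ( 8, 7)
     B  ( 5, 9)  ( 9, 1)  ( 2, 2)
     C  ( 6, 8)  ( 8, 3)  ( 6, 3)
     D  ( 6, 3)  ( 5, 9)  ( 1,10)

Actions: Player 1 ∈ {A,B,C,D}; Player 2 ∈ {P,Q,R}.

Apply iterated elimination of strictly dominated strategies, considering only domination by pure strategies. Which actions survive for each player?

P1 drop D (A beats it: P:7>6 Q:7>5 R:8>1)
P2 drop R (P beats it: A:9>7 B:9>2 C:8>3)
P1→{A,B,C} P2→{P,Q}

Survivors P1:{A,B,C} P2:{P,Q}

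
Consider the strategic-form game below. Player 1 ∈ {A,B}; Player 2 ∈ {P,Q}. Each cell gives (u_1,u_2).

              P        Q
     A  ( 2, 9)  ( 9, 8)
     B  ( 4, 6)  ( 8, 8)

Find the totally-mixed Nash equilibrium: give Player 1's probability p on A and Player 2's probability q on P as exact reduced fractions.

p=2/3, q=1/3

P1 indiff ⇒ q·2+(1-q)·9 = q·4+(1-q)·8 ⇒ q(-2) = (1-q)(-1) ⇒ q = 1/3
P2 indiff ⇒ p·9+(1-p)·6 = p·8+(1-p)·8 ⇒ p(1) = (1-p)(2) ⇒ p = 2/3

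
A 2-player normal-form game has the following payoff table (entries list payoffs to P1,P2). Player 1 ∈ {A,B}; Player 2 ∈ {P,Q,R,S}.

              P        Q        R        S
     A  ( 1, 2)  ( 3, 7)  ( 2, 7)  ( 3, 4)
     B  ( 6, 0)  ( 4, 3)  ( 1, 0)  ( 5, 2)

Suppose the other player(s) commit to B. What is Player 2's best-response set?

u_2(P vs B) = 0
u_2(Q vs B) = 3
u_2(R vs B) = 0
u_2(S vs B) = 2
max payoff 3 at {Q}

argmax u_2 = {Q}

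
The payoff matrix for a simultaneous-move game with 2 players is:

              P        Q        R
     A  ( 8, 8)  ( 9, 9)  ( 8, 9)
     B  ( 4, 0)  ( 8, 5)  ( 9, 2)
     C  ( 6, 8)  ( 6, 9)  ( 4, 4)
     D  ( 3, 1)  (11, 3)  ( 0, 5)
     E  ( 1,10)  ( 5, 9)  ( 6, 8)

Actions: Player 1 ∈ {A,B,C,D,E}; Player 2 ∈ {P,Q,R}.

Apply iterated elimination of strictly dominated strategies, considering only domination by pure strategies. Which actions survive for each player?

P1 drop C (A beats it: P:8>6 Q:9>6 R:8>4)
P1 drop E (A beats it: P:8>1 Q:9>5 R:8>6)
P2 drop P (Q beats it: A:9>8 B:5>0 D:3>1)
P1→{A,B,D} P2→{Q,R}

IESDS → P1:{A,B,D} P2:{Q,R}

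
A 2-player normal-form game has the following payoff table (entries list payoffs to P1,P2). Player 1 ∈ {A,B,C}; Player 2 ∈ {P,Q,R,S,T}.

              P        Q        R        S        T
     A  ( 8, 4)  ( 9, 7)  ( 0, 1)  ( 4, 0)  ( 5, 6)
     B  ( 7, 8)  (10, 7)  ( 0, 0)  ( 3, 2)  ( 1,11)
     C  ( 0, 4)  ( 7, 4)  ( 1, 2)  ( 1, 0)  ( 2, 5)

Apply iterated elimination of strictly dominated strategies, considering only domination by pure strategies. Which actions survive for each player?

P2 drop P (T beats it: A:6>4 B:11>8 C:5>4)
P2 drop R (Q beats it: A:7>1 B:7>0 C:4>2)
P1 drop C (A beats it: Q:9>7 S:4>1 T:5>2)
P2 drop S (Q beats it: A:7>0 B:7>2)
P1→{A,B} P2→{Q,T}

IESDS → P1:{A,B} P2:{Q,T}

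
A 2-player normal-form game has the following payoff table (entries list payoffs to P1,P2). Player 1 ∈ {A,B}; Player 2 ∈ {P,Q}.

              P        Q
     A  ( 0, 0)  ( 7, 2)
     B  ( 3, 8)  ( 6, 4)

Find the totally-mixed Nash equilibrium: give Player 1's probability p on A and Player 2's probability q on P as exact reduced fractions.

P1 indiff ⇒ q·0+(1-q)·7 = q·3+(1-q)·6 ⇒ q(-3) = (1-q)(-1) ⇒ q = 1/4
P2 indiff ⇒ p·0+(1-p)·8 = p·2+(1-p)·4 ⇒ p(-2) = (1-p)(-4) ⇒ p = 2/3

P1 mixes 2/3 on A; P2 mixes 1/4 on P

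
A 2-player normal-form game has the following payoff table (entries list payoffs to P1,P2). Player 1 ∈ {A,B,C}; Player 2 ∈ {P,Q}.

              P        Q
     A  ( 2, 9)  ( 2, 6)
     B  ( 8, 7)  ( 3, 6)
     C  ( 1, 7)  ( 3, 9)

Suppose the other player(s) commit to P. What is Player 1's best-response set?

u_1(A vs P) = 2
u_1(B vs P) = 8
u_1(C vs P) = 1
max payoff 8 at {B}

argmax u_1 = {B}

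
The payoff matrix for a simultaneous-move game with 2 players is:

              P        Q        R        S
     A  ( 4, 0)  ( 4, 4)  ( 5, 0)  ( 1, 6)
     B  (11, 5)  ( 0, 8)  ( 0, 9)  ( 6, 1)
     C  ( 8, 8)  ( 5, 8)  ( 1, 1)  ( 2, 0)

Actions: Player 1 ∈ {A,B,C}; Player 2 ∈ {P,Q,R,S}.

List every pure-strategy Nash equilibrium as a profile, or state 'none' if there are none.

(A,P): not NE [P1→B gives 11>4; P2→S gives 6>0]
(A,Q): not NE [P1→C gives 5>4; P2→S gives 6>4]
(A,R): not NE [P2→S gives 6>0]
(A,S): not NE [P1→B gives 6>1]
(B,P): not NE [P2→R gives 9>5]
(B,Q): not NE [P1→C gives 5>0; P2→R gives 9>8]
(B,R): not NE [P1→A gives 5>0]
(B,S): not NE [P2→R gives 9>1]
(C,P): not NE [P1→B gives 11>8]
(C,Q): NE
(C,R): not NE [P1→A gives 5>1; P2→Q gives 8>1]
(C,S): not NE [P1→B gives 6>2; P2→Q gives 8>0]

NE set: (C,Q)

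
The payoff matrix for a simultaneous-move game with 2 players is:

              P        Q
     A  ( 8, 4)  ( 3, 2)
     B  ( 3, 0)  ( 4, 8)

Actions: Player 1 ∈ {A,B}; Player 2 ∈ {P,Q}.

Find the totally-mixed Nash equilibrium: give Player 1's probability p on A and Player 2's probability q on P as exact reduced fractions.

P1 indiff ⇒ q·8+(1-q)·3 = q·3+(1-q)·4 ⇒ q(5) = (1-q)(1) ⇒ q = 1/6
P2 indiff ⇒ p·4+(1-p)·0 = p·2+(1-p)·8 ⇒ p(2) = (1-p)(8) ⇒ p = 4/5

P1 mixes 4/5 on A; P2 mixes 1/6 on P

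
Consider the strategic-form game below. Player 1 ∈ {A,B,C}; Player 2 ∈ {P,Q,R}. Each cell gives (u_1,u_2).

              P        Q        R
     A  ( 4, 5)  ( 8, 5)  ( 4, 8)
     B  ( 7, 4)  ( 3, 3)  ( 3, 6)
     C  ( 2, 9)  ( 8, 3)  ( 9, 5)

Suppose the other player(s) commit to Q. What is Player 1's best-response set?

u_1(A vs Q) = 8
u_1(B vs Q) = 3
u_1(C vs Q) = 8
max payoff 8 at {A,C}

BR_1 = {A,C}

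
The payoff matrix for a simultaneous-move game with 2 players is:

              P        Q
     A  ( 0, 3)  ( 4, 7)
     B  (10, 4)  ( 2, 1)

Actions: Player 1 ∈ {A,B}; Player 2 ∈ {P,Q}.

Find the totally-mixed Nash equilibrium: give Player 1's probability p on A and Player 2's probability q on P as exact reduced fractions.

P1 mixes 3/7 on A; P2 mixes 1/6 on P

P1 indiff ⇒ q·0+(1-q)·4 = q·10+(1-q)·2 ⇒ q(-10) = (1-q)(-2) ⇒ q = 1/6
P2 indiff ⇒ p·3+(1-p)·4 = p·7+(1-p)·1 ⇒ p(-4) = (1-p)(-3) ⇒ p = 3/7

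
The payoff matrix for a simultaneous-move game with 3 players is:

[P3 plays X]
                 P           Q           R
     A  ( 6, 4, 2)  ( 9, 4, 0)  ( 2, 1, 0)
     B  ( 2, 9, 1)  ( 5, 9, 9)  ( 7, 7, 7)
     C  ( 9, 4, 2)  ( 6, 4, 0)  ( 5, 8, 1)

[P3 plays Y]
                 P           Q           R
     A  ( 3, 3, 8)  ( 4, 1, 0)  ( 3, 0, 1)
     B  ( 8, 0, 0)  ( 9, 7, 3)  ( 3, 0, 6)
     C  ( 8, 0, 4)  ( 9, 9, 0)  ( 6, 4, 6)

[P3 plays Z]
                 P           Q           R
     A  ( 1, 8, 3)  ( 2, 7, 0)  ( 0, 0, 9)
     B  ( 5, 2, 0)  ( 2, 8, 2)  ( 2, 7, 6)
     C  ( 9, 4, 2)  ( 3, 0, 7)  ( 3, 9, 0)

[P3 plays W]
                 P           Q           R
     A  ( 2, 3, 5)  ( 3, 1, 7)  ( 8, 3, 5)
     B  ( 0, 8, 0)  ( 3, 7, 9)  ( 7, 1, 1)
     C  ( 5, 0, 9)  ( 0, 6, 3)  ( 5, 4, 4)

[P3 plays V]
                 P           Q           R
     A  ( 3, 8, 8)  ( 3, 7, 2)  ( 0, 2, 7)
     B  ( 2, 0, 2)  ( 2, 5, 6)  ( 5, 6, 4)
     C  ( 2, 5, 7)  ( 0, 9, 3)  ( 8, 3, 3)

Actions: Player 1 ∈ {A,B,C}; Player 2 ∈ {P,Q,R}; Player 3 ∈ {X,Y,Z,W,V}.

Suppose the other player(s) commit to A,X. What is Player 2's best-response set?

BR_2 = {P,Q}

u_2(P vs A,X) = 4
u_2(Q vs A,X) = 4
u_2(R vs A,X) = 1
max payoff 4 at {P,Q}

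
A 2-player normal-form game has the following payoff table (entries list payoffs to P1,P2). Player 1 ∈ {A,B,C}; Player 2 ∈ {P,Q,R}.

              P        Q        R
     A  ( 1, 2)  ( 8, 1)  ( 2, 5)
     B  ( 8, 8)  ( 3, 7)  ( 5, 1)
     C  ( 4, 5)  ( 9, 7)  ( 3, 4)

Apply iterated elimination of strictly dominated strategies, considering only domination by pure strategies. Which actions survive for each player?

IESDS → P1:{B,C} P2:{P,Q}

P1 drop A (C beats it: P:4>1 Q:9>8 R:3>2)
P2 drop R (P beats it: B:8>1 C:5>4)
P1→{B,C} P2→{P,Q}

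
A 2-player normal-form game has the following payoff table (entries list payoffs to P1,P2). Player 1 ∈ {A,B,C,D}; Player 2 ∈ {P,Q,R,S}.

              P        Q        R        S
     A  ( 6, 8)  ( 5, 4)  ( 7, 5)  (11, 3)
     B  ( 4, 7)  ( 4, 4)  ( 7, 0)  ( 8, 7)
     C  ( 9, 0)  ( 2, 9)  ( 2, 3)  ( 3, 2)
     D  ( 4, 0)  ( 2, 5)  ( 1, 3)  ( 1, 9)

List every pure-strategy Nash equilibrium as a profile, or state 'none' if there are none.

No pure NE.

(A,P): not NE [P1→C gives 9>6]
(A,Q): not NE [P2→P gives 8>4]
(A,R): not NE [P2→P gives 8>5]
(A,S): not NE [P2→P gives 8>3]
(B,P): not NE [P1→C gives 9>4]
(B,Q): not NE [P1→A gives 5>4; P2→S gives 7>4]
(B,R): not NE [P2→S gives 7>0]
(B,S): not NE [P1→A gives 11>8]
(C,P): not NE [P2→Q gives 9>0]
(C,Q): not NE [P1→A gives 5>2]
(C,R): not NE [P1→B gives 7>2; P2→Q gives 9>3]
(C,S): not NE [P1→A gives 11>3; P2→Q gives 9>2]
(D,P): not NE [P1→C gives 9>4; P2→S gives 9>0]
(D,Q): not NE [P1→A gives 5>2; P2→S gives 9>5]
(D,R): not NE [P1→B gives 7>1; P2→S gives 9>3]
(D,S): not NE [P1→A gives 11>1]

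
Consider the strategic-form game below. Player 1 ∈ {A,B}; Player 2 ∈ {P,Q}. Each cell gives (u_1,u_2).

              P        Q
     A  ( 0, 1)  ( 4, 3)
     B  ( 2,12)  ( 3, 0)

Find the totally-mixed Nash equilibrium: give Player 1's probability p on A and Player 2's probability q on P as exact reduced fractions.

p=6/7, q=1/3

P1 indiff ⇒ q·0+(1-q)·4 = q·2+(1-q)·3 ⇒ q(-2) = (1-q)(-1) ⇒ q = 1/3
P2 indiff ⇒ p·1+(1-p)·12 = p·3+(1-p)·0 ⇒ p(-2) = (1-p)(-12) ⇒ p = 6/7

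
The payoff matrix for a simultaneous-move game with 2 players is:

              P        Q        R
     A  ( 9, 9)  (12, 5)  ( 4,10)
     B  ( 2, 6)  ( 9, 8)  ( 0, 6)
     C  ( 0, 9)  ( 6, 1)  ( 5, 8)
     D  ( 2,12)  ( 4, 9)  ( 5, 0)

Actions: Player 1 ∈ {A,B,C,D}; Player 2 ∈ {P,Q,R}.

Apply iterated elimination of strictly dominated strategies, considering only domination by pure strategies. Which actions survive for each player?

P1 drop B (A beats it: P:9>2 Q:12>9 R:4>0)
P2 drop Q (P beats it: A:9>5 C:9>1 D:12>9)
P1→{A,C,D} P2→{P,R}

Remaining: P1:{A,C,D} P2:{P,R}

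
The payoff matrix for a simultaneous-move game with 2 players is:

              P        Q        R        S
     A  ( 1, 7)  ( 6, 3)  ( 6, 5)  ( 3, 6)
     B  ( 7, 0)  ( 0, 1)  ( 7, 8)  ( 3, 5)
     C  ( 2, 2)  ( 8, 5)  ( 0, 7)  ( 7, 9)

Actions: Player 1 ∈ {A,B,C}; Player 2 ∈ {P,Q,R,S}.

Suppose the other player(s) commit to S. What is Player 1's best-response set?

argmax u_1 = {C}

u_1(A vs S) = 3
u_1(B vs S) = 3
u_1(C vs S) = 7
max payoff 7 at {C}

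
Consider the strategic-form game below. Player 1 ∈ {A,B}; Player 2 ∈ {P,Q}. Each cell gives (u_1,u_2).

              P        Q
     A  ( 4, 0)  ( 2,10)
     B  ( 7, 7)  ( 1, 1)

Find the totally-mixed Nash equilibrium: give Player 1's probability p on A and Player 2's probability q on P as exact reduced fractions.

(p,q) = (3/8, 1/4)

P1 indiff ⇒ q·4+(1-q)·2 = q·7+(1-q)·1 ⇒ q(-3) = (1-q)(-1) ⇒ q = 1/4
P2 indiff ⇒ p·0+(1-p)·7 = p·10+(1-p)·1 ⇒ p(-10) = (1-p)(-6) ⇒ p = 3/8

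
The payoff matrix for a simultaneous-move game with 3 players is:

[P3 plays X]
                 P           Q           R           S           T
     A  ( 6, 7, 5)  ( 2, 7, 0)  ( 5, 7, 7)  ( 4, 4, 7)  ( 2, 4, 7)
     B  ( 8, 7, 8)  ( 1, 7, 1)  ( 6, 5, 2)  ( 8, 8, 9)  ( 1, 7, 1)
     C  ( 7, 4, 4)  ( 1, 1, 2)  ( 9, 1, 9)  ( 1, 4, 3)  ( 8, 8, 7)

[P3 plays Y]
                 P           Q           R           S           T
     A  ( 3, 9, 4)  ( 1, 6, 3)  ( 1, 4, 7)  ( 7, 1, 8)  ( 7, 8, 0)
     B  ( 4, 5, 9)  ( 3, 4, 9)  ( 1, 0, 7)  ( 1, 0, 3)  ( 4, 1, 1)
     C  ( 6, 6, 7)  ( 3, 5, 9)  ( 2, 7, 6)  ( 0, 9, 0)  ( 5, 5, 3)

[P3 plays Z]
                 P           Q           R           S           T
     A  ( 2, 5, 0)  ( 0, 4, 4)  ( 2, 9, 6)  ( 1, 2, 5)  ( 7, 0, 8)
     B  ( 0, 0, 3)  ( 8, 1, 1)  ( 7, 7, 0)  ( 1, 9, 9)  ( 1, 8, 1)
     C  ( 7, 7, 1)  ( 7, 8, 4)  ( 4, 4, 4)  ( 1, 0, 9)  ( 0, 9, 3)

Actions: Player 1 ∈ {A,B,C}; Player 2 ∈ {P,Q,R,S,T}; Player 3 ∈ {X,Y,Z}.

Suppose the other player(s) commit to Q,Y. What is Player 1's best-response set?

u_1(A vs Q,Y) = 1
u_1(B vs Q,Y) = 3
u_1(C vs Q,Y) = 3
max payoff 3 at {B,C}

P1 best: {B,C}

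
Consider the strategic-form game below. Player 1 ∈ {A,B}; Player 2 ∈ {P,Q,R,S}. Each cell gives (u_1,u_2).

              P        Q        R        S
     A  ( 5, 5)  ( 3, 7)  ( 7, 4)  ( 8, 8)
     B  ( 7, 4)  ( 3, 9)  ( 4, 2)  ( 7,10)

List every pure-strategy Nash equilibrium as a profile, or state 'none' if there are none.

(A,P): not NE [P1→B gives 7>5; P2→S gives 8>5]
(A,Q): not NE [P2→S gives 8>7]
(A,R): not NE [P2→S gives 8>4]
(A,S): NE
(B,P): not NE [P2→S gives 10>4]
(B,Q): not NE [P2→S gives 10>9]
(B,R): not NE [P1→A gives 7>4; P2→S gives 10>2]
(B,S): not NE [P1→A gives 8>7]

PSNE = {(A,S)}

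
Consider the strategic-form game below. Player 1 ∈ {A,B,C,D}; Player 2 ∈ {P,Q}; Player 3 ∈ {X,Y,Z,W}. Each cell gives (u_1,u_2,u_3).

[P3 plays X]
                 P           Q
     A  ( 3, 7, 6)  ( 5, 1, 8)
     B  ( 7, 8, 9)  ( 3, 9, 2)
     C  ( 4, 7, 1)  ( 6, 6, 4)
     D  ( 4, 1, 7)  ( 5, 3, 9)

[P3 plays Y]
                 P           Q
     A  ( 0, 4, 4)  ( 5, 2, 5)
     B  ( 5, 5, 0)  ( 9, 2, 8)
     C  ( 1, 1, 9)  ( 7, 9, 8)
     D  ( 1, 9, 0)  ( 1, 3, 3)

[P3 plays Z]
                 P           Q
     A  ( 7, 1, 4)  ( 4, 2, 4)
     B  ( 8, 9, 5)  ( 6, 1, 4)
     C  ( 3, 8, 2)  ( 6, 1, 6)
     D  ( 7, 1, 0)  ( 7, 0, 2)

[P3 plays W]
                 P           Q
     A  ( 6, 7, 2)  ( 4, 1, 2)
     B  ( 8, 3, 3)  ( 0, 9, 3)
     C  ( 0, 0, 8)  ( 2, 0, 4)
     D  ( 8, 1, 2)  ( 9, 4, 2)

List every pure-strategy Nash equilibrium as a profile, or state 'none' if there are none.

Equilibria: none

(A,P,X): not NE [P1→B gives 7>3]
(A,P,Y): not NE [P1→B gives 5>0; P3→X gives 6>4]
(A,P,Z): not NE [P1→B gives 8>7; P2→Q gives 2>1; P3→X gives 6>4]
(A,P,W): not NE [P1→D gives 8>6; P3→X gives 6>2]
(A,Q,X): not NE [P1→C gives 6>5; P2→P gives 7>1]
(A,Q,Y): not NE [P1→B gives 9>5; P2→P gives 4>2; P3→X gives 8>5]
(A,Q,Z): not NE [P1→D gives 7>4; P3→X gives 8>4]
(A,Q,W): not NE [P1→D gives 9>4; P2→P gives 7>1; P3→X gives 8>2]
(B,P,X): not NE [P2→Q gives 9>8]
(B,P,Y): not NE [P3→X gives 9>0]
(B,P,Z): not NE [P3→X gives 9>5]
(B,P,W): not NE [P2→Q gives 9>3; P3→X gives 9>3]
(B,Q,X): not NE [P1→C gives 6>3; P3→Y gives 8>2]
(B,Q,Y): not NE [P2→P gives 5>2]
(B,Q,Z): not NE [P1→D gives 7>6; P2→P gives 9>1; P3→Y gives 8>4]
(B,Q,W): not NE [P1→D gives 9>0; P3→Y gives 8>3]
(C,P,X): not NE [P1→B gives 7>4; P3→Y gives 9>1]
(C,P,Y): not NE [P1→B gives 5>1; P2→Q gives 9>1]
(C,P,Z): not NE [P1→B gives 8>3; P3→Y gives 9>2]
(C,P,W): not NE [P1→D gives 8>0; P3→Y gives 9>8]
(C,Q,X): not NE [P2→P gives 7>6; P3→Y gives 8>4]
(C,Q,Y): not NE [P1→B gives 9>7]
(C,Q,Z): not NE [P1→D gives 7>6; P2→P gives 8>1; P3→Y gives 8>6]
(C,Q,W): not NE [P1→D gives 9>2; P3→Y gives 8>4]
(D,P,X): not NE [P1→B gives 7>4; P2→Q gives 3>1]
(D,P,Y): not NE [P1→B gives 5>1; P3→X gives 7>0]
(D,P,Z): not NE [P1→B gives 8>7; P3→X gives 7>0]
(D,P,W): not NE [P2→Q gives 4>1; P3→X gives 7>2]
(D,Q,X): not NE [P1→C gives 6>5]
(D,Q,Y): not NE [P1→B gives 9>1; P2→P gives 9>3; P3→X gives 9>3]
(D,Q,Z): not NE [P2→P gives 1>0; P3→X gives 9>2]
(D,Q,W): not NE [P3→X gives 9>2]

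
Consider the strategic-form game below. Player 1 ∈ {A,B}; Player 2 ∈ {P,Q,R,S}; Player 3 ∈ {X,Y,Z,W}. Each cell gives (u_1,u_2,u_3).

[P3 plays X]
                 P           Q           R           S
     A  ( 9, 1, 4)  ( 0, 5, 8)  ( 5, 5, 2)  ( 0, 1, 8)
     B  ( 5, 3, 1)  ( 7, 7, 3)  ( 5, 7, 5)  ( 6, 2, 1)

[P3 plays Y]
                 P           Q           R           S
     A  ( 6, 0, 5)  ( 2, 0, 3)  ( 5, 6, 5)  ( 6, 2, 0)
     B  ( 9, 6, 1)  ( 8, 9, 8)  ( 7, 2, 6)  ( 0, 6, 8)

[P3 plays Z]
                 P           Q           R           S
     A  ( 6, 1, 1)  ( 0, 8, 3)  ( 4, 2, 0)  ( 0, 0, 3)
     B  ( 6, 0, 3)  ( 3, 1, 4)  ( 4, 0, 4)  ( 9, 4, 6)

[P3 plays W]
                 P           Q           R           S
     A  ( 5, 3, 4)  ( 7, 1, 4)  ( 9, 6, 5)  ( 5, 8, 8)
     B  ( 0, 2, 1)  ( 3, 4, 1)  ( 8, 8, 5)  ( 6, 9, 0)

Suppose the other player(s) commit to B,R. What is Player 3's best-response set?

u_3(X vs B,R) = 5
u_3(Y vs B,R) = 6
u_3(Z vs B,R) = 4
u_3(W vs B,R) = 5
max payoff 6 at {Y}

BR_3 = {Y}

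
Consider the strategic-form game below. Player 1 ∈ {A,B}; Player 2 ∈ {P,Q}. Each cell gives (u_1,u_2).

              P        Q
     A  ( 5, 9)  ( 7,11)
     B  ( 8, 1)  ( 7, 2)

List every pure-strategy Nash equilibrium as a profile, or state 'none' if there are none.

NE set: (A,Q), (B,Q)

(A,P): not NE [P1→B gives 8>5; P2→Q gives 11>9]
(A,Q): NE
(B,P): not NE [P2→Q gives 2>1]
(B,Q): NE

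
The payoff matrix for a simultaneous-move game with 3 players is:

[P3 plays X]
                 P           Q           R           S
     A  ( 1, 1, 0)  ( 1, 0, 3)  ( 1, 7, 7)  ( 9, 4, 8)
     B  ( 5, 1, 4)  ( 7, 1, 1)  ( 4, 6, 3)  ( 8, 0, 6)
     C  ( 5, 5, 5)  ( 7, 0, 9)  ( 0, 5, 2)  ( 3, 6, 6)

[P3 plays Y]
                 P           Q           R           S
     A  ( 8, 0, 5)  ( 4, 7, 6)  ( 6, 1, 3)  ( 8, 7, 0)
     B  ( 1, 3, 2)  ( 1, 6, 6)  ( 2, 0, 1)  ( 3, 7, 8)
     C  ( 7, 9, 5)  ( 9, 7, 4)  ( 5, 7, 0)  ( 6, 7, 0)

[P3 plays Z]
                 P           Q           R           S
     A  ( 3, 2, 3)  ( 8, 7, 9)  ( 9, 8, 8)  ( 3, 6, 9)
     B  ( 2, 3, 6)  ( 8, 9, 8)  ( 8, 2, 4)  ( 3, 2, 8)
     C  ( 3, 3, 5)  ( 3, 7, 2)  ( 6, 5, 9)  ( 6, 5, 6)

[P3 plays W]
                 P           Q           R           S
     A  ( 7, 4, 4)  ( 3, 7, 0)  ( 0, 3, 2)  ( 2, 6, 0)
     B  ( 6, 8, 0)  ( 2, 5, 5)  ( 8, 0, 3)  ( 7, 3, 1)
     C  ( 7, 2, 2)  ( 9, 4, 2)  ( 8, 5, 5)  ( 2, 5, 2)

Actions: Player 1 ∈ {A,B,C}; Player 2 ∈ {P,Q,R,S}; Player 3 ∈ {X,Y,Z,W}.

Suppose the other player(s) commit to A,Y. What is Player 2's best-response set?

P2 best: {Q,S}

u_2(P vs A,Y) = 0
u_2(Q vs A,Y) = 7
u_2(R vs A,Y) = 1
u_2(S vs A,Y) = 7
max payoff 7 at {Q,S}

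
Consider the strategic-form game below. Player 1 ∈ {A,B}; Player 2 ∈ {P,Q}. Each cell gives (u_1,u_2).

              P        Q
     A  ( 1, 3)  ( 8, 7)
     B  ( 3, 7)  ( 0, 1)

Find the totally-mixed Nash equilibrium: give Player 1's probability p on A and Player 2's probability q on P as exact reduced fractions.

(p,q) = (3/5, 4/5)

P1 indiff ⇒ q·1+(1-q)·8 = q·3+(1-q)·0 ⇒ q(-2) = (1-q)(-8) ⇒ q = 4/5
P2 indiff ⇒ p·3+(1-p)·7 = p·7+(1-p)·1 ⇒ p(-4) = (1-p)(-6) ⇒ p = 3/5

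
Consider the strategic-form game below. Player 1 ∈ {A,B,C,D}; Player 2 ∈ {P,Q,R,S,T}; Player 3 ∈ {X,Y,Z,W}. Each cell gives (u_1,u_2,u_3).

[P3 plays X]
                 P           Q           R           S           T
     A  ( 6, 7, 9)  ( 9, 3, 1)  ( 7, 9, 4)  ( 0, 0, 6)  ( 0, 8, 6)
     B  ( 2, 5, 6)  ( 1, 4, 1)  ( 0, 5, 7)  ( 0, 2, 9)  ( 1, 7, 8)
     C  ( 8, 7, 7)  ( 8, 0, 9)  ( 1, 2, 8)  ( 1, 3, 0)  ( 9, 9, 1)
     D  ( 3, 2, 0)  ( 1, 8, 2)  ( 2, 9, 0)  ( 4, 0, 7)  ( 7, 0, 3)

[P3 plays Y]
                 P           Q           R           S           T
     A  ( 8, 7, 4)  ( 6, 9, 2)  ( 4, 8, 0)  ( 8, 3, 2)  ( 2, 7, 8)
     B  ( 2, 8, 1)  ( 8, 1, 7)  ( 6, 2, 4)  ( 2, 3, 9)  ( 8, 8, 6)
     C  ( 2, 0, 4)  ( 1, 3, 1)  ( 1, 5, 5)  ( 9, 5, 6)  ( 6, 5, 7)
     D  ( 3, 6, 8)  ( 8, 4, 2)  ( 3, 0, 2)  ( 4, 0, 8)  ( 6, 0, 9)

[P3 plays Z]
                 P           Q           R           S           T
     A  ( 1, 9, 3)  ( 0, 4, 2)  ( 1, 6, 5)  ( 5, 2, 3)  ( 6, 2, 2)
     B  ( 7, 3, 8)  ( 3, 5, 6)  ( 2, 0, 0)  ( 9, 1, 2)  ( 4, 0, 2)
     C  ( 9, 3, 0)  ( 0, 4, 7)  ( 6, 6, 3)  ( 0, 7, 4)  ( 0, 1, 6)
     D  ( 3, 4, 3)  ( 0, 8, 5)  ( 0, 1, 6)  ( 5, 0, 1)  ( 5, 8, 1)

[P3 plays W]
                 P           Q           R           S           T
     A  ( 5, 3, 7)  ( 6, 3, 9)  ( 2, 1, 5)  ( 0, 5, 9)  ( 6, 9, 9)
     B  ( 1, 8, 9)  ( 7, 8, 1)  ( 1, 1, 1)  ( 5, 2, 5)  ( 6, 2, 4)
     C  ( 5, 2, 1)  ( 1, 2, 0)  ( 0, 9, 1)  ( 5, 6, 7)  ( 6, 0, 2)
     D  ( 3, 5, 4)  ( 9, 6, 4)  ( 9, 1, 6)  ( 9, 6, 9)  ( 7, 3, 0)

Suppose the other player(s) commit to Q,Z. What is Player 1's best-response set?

argmax u_1 = {B}

u_1(A vs Q,Z) = 0
u_1(B vs Q,Z) = 3
u_1(C vs Q,Z) = 0
u_1(D vs Q,Z) = 0
max payoff 3 at {B}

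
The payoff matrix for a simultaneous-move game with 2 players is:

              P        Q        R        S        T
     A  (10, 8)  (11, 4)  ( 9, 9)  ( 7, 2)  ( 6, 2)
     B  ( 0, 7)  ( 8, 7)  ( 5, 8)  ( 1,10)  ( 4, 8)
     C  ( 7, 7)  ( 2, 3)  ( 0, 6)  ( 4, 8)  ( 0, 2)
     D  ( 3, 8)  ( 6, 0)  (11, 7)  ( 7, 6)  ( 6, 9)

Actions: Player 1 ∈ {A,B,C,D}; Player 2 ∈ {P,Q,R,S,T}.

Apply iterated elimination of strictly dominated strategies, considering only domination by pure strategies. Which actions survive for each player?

Survivors P1:{A,D} P2:{P,R,T}

P1 drop B (A beats it: P:10>0 Q:11>8 R:9>5 S:7>1 T:6>4)
P1 drop C (A beats it: P:10>7 Q:11>2 R:9>0 S:7>4 T:6>0)
P2 drop Q (P beats it: A:8>4 D:8>0)
P2 drop S (P beats it: A:8>2 D:8>6)
P1→{A,D} P2→{P,R,T}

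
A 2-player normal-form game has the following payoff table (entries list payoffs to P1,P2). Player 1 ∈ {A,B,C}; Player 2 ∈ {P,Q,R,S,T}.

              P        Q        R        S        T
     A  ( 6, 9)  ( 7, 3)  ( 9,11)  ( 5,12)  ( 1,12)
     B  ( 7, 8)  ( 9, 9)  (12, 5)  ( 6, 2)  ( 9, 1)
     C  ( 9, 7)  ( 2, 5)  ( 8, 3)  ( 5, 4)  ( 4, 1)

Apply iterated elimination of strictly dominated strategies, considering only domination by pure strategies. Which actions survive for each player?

IESDS → P1:{B,C} P2:{P,Q}

P1 drop A (B beats it: P:7>6 Q:9>7 R:12>9 S:6>5 T:9>1)
P2 drop R (P beats it: B:8>5 C:7>3)
P2 drop S (P beats it: B:8>2 C:7>4)
P2 drop T (P beats it: B:8>1 C:7>1)
P1→{B,C} P2→{P,Q}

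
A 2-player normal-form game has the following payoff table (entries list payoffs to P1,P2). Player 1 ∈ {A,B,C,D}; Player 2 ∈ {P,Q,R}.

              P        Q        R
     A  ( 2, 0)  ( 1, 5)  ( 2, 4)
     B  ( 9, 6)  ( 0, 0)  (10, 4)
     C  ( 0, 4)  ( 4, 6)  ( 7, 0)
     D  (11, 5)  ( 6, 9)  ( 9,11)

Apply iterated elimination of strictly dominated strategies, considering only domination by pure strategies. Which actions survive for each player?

Remaining: P1:{B,D} P2:{P,R}

P1 drop A (D beats it: P:11>2 Q:6>1 R:9>2)
P1 drop C (D beats it: P:11>0 Q:6>4 R:9>7)
P2 drop Q (R beats it: B:4>0 D:11>9)
P1→{B,D} P2→{P,R}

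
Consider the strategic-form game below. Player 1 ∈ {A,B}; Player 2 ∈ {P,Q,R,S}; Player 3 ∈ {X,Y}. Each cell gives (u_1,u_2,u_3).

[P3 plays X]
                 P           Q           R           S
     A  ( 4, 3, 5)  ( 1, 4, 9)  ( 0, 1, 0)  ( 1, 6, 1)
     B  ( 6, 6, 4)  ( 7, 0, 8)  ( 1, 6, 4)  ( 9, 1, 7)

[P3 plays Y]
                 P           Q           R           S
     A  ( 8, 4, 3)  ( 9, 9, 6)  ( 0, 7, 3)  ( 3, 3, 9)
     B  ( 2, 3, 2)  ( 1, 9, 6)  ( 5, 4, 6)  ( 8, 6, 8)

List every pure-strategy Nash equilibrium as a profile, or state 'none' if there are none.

(A,P,X): not NE [P1→B gives 6>4; P2→S gives 6>3]
(A,P,Y): not NE [P2→Q gives 9>4; P3→X gives 5>3]
(A,Q,X): not NE [P1→B gives 7>1; P2→S gives 6>4]
(A,Q,Y): not NE [P3→X gives 9>6]
(A,R,X): not NE [P1→B gives 1>0; P2→S gives 6>1; P3→Y gives 3>0]
(A,R,Y): not NE [P1→B gives 5>0; P2→Q gives 9>7]
(A,S,X): not NE [P1→B gives 9>1; P3→Y gives 9>1]
(A,S,Y): not NE [P1→B gives 8>3; P2→Q gives 9>3]
(B,P,X): NE
(B,P,Y): not NE [P1→A gives 8>2; P2→Q gives 9>3; P3→X gives 4>2]
(B,Q,X): not NE [P2→R gives 6>0]
(B,Q,Y): not NE [P1→A gives 9>1; P3→X gives 8>6]
(B,R,X): not NE [P3→Y gives 6>4]
(B,R,Y): not NE [P2→Q gives 9>4]
(B,S,X): not NE [P2→R gives 6>1; P3→Y gives 8>7]
(B,S,Y): not NE [P2→Q gives 9>6]

Nash profiles: (B,P,X)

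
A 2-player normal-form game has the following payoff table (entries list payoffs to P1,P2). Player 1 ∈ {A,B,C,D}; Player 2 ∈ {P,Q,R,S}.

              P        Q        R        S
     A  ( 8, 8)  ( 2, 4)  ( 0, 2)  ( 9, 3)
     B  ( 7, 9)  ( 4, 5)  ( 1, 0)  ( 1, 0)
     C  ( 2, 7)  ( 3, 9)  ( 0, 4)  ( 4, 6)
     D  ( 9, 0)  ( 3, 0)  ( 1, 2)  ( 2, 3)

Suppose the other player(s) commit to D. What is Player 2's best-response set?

u_2(P vs D) = 0
u_2(Q vs D) = 0
u_2(R vs D) = 2
u_2(S vs D) = 3
max payoff 3 at {S}

argmax u_2 = {S}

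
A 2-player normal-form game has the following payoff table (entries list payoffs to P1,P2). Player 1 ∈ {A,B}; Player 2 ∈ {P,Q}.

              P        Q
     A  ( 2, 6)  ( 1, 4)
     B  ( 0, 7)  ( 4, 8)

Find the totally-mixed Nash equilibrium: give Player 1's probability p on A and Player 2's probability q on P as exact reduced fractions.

(p,q) = (1/3, 3/5)

P1 indiff ⇒ q·2+(1-q)·1 = q·0+(1-q)·4 ⇒ q(2) = (1-q)(3) ⇒ q = 3/5
P2 indiff ⇒ p·6+(1-p)·7 = p·4+(1-p)·8 ⇒ p(2) = (1-p)(1) ⇒ p = 1/3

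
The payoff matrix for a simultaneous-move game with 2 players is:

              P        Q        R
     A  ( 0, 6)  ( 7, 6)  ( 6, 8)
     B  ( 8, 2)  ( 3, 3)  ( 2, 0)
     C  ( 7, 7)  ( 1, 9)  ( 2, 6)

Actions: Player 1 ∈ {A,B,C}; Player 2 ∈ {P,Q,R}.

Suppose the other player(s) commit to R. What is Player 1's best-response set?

u_1(A vs R) = 6
u_1(B vs R) = 2
u_1(C vs R) = 2
max payoff 6 at {A}

argmax u_1 = {A}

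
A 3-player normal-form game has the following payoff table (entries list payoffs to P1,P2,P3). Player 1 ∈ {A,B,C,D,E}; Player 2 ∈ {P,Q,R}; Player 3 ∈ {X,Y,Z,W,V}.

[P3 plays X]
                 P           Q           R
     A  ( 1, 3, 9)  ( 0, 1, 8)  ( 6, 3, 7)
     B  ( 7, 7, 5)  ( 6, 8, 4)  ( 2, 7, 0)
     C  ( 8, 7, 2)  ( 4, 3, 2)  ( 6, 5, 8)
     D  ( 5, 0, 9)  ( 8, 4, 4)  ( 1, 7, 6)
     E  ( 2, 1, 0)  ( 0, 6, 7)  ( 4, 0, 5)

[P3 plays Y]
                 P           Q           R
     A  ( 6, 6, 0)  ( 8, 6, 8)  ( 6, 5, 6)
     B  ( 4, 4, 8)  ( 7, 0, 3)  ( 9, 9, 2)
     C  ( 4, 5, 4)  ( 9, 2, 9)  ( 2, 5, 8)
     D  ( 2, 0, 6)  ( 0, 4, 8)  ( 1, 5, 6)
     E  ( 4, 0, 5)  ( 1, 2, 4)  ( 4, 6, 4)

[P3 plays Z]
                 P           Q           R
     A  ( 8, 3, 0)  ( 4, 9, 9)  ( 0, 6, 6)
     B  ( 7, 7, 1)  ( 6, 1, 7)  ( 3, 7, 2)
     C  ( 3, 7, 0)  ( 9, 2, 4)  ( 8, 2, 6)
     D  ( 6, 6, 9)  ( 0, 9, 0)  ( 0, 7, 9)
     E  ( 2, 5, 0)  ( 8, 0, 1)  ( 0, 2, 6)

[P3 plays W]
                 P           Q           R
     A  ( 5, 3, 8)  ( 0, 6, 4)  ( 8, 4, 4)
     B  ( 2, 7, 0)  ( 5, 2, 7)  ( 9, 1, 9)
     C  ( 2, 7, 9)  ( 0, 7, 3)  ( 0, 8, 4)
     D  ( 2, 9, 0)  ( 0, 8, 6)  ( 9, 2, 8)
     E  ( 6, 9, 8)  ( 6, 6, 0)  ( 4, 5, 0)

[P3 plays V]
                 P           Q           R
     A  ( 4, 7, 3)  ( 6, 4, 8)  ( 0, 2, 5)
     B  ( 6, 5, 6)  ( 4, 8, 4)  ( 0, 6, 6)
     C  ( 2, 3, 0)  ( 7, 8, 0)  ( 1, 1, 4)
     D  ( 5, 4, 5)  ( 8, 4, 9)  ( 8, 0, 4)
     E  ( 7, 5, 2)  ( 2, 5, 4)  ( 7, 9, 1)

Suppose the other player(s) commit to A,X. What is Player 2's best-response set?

P2 best: {P,R}

u_2(P vs A,X) = 3
u_2(Q vs A,X) = 1
u_2(R vs A,X) = 3
max payoff 3 at {P,R}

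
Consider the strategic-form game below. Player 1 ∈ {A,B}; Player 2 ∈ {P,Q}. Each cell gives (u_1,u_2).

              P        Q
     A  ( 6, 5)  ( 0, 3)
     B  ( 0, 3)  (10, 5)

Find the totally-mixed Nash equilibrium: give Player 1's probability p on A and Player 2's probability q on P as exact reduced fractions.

P1 indiff ⇒ q·6+(1-q)·0 = q·0+(1-q)·10 ⇒ q(6) = (1-q)(10) ⇒ q = 5/8
P2 indiff ⇒ p·5+(1-p)·3 = p·3+(1-p)·5 ⇒ p(2) = (1-p)(2) ⇒ p = 1/2

p=1/2, q=5/8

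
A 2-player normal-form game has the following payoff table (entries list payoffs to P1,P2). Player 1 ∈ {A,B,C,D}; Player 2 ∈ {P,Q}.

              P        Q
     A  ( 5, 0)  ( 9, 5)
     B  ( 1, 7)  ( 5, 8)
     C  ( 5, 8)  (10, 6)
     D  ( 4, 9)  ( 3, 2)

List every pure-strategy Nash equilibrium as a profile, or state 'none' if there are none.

Nash profiles: (C,P)

(A,P): not NE [P2→Q gives 5>0]
(A,Q): not NE [P1→C gives 10>9]
(B,P): not NE [P1→C gives 5>1; P2→Q gives 8>7]
(B,Q): not NE [P1→C gives 10>5]
(C,P): NE
(C,Q): not NE [P2→P gives 8>6]
(D,P): not NE [P1→C gives 5>4]
(D,Q): not NE [P1→C gives 10>3; P2→P gives 9>2]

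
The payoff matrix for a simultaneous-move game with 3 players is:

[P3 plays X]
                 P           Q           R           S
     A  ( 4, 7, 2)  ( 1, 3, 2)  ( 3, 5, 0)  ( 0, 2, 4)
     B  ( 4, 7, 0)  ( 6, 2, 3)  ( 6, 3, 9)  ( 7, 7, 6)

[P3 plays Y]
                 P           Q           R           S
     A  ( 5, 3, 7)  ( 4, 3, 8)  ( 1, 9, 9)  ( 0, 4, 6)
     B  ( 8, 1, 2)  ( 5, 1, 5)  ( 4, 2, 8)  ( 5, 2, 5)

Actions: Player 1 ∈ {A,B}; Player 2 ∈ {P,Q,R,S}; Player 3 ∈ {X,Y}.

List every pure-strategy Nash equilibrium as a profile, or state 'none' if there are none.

(A,P,X): not NE [P3→Y gives 7>2]
(A,P,Y): not NE [P1→B gives 8>5; P2→R gives 9>3]
(A,Q,X): not NE [P1→B gives 6>1; P2→P gives 7>3; P3→Y gives 8>2]
(A,Q,Y): not NE [P1→B gives 5>4; P2→R gives 9>3]
(A,R,X): not NE [P1→B gives 6>3; P2→P gives 7>5; P3→Y gives 9>0]
(A,R,Y): not NE [P1→B gives 4>1]
(A,S,X): not NE [P1→B gives 7>0; P2→P gives 7>2; P3→Y gives 6>4]
(A,S,Y): not NE [P1→B gives 5>0; P2→R gives 9>4]
(B,P,X): not NE [P3→Y gives 2>0]
(B,P,Y): not NE [P2→S gives 2>1]
(B,Q,X): not NE [P2→S gives 7>2; P3→Y gives 5>3]
(B,Q,Y): not NE [P2→S gives 2>1]
(B,R,X): not NE [P2→S gives 7>3]
(B,R,Y): not NE [P3→X gives 9>8]
(B,S,X): NE
(B,S,Y): not NE [P3→X gives 6>5]

Nash profiles: (B,S,X)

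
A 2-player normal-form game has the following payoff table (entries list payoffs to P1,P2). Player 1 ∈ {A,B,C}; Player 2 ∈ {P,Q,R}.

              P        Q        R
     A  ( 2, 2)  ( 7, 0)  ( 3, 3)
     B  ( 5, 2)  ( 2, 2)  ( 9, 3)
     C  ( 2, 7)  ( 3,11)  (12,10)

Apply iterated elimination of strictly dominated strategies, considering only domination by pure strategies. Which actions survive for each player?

P2 drop P (R beats it: A:3>2 B:3>2 C:10>7)
P1 drop B (C beats it: Q:3>2 R:12>9)
P1→{A,C} P2→{Q,R}

IESDS → P1:{A,C} P2:{Q,R}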